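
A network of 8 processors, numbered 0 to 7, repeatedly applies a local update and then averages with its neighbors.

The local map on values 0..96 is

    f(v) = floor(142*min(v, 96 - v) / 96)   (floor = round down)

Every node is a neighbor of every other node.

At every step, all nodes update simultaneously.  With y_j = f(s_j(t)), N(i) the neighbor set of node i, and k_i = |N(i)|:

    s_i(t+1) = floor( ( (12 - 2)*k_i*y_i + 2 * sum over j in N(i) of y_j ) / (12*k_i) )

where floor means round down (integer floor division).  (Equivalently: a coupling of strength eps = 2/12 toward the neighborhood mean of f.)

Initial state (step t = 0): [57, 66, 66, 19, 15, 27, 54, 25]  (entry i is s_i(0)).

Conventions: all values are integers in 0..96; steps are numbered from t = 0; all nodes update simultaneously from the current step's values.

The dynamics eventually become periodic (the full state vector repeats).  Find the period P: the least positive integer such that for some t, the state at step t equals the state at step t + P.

Simulating step by step:
t=0: [57, 66, 66, 19, 15, 27, 54, 25]
t=1: [54, 43, 43, 30, 25, 39, 58, 37]
t=2: [60, 61, 61, 45, 39, 56, 55, 54]
t=3: [53, 52, 52, 64, 57, 58, 59, 61]
t=4: [61, 63, 63, 48, 57, 56, 54, 52]
t=5: [52, 49, 49, 68, 57, 58, 61, 63]
t=6: [63, 66, 66, 44, 57, 56, 52, 49]
t=7: [49, 46, 46, 63, 56, 58, 63, 66]
t=8: [66, 66, 66, 49, 58, 56, 49, 46]
t=9: [46, 46, 46, 66, 56, 58, 66, 65]
t=10: [65, 65, 65, 46, 58, 56, 46, 47]
t=11: [47, 47, 47, 65, 56, 58, 65, 66]
t=12: [66, 66, 66, 47, 58, 56, 47, 46]
t=13: [46, 46, 46, 66, 56, 58, 66, 65]

Answer: 4
Key observation: The state at step 9, [46, 46, 46, 66, 56, 58, 66, 65], reappears at step 13 — and no state repeats earlier — so the cycle the system enters has period 4.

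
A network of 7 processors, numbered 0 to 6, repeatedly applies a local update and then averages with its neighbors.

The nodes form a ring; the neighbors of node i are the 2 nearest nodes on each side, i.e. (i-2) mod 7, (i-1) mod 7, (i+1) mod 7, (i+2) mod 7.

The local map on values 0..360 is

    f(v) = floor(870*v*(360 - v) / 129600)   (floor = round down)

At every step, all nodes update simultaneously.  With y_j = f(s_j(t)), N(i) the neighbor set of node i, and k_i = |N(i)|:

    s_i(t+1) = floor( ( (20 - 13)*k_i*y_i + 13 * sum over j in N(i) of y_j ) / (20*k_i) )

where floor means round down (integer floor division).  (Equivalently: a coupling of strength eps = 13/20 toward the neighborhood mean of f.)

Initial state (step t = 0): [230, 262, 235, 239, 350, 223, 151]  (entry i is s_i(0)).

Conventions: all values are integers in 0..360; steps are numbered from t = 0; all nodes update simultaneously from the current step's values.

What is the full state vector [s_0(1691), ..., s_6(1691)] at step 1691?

Simulating step by step:
t=0: [230, 262, 235, 239, 350, 223, 151]
t=1: [197, 190, 164, 164, 139, 173, 171]
t=2: [215, 215, 213, 214, 212, 214, 214]
t=3: [209, 209, 209, 209, 209, 209, 209]
t=4: [211, 211, 211, 211, 211, 211, 211]
t=5: [211, 211, 211, 211, 211, 211, 211]

Answer: [211, 211, 211, 211, 211, 211, 211]
Key observation: The state at step 4, [211, 211, 211, 211, 211, 211, 211], reappears at step 5: the system is in a cycle of period 1 from step 4 on.  Therefore the state at step 1691 equals the state at step 4 + ((1691 - 4) mod 1) = 4, which is [211, 211, 211, 211, 211, 211, 211].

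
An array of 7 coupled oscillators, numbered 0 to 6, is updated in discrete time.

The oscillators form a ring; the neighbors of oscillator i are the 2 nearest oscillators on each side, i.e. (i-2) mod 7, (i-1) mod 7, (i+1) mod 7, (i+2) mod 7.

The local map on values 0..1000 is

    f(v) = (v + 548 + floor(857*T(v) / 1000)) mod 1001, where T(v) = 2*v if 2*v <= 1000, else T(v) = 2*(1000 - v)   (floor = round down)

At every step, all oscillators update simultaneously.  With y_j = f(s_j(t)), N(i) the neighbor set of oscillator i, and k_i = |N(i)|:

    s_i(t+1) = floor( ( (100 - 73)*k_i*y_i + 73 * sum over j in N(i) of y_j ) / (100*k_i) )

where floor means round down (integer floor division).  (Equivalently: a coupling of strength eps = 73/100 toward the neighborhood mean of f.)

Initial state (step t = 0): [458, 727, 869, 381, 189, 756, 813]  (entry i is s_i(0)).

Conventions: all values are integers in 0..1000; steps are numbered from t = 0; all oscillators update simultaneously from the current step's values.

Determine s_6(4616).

Answer: s_6(4616) = 736
Key observation: The state at step 16, [736, 736, 736, 736, 736, 736, 736], reappears at step 18: the system is in a cycle of period 2 from step 16 on.  Therefore the state at step 4616 equals the state at step 16 + ((4616 - 16) mod 2) = 16, which is [736, 736, 736, 736, 736, 736, 736].

Derivation:
t=0: [458, 727, 869, 381, 189, 756, 813]
t=1: [721, 691, 569, 551, 494, 579, 605]
t=2: [803, 808, 826, 846, 859, 836, 816]
t=3: [677, 675, 669, 663, 661, 666, 672]
t=4: [780, 781, 783, 784, 785, 783, 782]
t=5: [702, 702, 701, 701, 700, 701, 702]
t=6: [759, 759, 759, 760, 760, 759, 759]
t=7: [719, 718, 718, 718, 718, 718, 718]
t=8: [747, 747, 747, 748, 748, 747, 747]
t=9: [727, 726, 726, 726, 726, 726, 726]
t=10: [741, 741, 741, 742, 742, 741, 741]
t=11: [731, 731, 731, 731, 731, 731, 731]
t=12: [739, 739, 739, 739, 739, 739, 739]
t=13: [733, 733, 733, 733, 733, 733, 733]
t=14: [737, 737, 737, 737, 737, 737, 737]
t=15: [734, 734, 734, 734, 734, 734, 734]
t=16: [736, 736, 736, 736, 736, 736, 736]
t=17: [735, 735, 735, 735, 735, 735, 735]
t=18: [736, 736, 736, 736, 736, 736, 736]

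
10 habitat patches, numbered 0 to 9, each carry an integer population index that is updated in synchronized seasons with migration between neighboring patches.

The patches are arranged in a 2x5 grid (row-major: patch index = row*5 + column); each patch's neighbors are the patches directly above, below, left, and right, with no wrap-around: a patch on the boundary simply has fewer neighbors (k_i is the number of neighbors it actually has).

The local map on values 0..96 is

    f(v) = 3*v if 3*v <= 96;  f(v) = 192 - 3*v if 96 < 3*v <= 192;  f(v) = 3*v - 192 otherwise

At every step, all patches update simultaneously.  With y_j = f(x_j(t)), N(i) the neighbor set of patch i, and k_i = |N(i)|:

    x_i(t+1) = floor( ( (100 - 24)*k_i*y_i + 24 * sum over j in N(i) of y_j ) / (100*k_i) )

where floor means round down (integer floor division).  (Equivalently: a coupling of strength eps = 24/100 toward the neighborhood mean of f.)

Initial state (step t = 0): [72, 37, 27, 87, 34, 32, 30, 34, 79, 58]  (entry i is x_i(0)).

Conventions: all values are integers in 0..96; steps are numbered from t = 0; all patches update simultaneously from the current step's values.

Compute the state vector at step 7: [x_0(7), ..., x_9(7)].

Simulating step by step:
t=0: [72, 37, 27, 87, 34, 32, 30, 34, 79, 58]
t=1: [39, 77, 80, 69, 78, 86, 89, 85, 48, 29]
t=2: [69, 45, 45, 22, 44, 68, 70, 61, 49, 76]
t=3: [19, 50, 53, 63, 57, 13, 19, 16, 43, 39]
t=4: [53, 43, 32, 11, 25, 43, 53, 48, 57, 67]
t=5: [40, 60, 84, 40, 62, 55, 39, 48, 23, 18]
t=6: [59, 25, 56, 65, 19, 38, 63, 52, 66, 50]
t=7: [29, 60, 27, 9, 48, 61, 17, 30, 11, 39]

Answer: [29, 60, 27, 9, 48, 61, 17, 30, 11, 39]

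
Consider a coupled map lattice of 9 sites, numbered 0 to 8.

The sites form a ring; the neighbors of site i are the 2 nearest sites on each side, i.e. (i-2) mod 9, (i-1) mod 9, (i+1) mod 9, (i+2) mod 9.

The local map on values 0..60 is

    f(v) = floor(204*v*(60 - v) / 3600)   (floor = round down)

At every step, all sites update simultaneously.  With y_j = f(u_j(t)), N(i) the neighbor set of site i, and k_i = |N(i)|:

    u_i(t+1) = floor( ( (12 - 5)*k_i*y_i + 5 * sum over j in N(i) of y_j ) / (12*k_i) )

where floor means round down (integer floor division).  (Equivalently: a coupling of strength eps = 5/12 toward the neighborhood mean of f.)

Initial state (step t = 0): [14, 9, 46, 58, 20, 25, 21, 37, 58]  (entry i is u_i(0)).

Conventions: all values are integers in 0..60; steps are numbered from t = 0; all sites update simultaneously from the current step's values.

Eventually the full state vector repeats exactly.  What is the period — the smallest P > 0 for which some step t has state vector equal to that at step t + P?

Answer: 2
Key observation: The state at step 8, [50, 50, 50, 50, 50, 50, 50, 50, 50], reappears at step 10 — and no state repeats earlier — so the cycle the system enters has period 2.

Derivation:
t=0: [14, 9, 46, 58, 20, 25, 21, 37, 58]
t=1: [33, 23, 32, 19, 40, 43, 42, 42, 19]
t=2: [48, 47, 48, 44, 44, 41, 42, 42, 44]
t=3: [33, 34, 33, 38, 39, 42, 41, 40, 38]
t=4: [49, 49, 49, 47, 45, 43, 44, 45, 47]
t=5: [31, 30, 31, 34, 37, 39, 38, 37, 34]
t=6: [49, 50, 49, 49, 48, 46, 47, 48, 49]
t=7: [30, 28, 30, 30, 32, 34, 33, 32, 30]
t=8: [50, 50, 50, 50, 50, 50, 50, 50, 50]
t=9: [28, 28, 28, 28, 28, 28, 28, 28, 28]
t=10: [50, 50, 50, 50, 50, 50, 50, 50, 50]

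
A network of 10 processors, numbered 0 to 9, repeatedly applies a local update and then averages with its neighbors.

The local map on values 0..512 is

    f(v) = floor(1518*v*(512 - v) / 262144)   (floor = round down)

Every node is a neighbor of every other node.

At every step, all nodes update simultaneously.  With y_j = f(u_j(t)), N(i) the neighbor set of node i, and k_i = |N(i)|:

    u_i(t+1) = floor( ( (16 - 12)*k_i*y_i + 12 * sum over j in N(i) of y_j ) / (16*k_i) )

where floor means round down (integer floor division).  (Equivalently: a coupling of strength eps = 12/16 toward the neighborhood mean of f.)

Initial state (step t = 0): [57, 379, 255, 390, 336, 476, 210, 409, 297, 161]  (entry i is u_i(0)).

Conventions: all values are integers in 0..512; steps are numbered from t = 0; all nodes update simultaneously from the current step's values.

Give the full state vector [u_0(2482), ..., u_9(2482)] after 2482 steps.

Answer: [346, 346, 346, 346, 346, 346, 346, 346, 346, 346]
Key observation: The state at step 32, [346, 346, 346, 346, 346, 346, 346, 346, 346, 346], reappears at step 34: the system is in a cycle of period 2 from step 32 on.  Therefore the state at step 2482 equals the state at step 32 + ((2482 - 32) mod 2) = 32, which is [346, 346, 346, 346, 346, 346, 346, 346, 346, 346].

Derivation:
t=0: [57, 379, 255, 390, 336, 476, 210, 409, 297, 161]
t=1: [261, 285, 300, 282, 293, 253, 298, 277, 298, 291]
t=2: [374, 373, 372, 373, 372, 374, 372, 373, 372, 373]
t=3: [299, 300, 300, 300, 300, 299, 300, 300, 300, 300]
t=4: [368, 368, 368, 368, 368, 368, 368, 368, 368, 368]
t=5: [306, 306, 306, 306, 306, 306, 306, 306, 306, 306]
t=6: [365, 365, 365, 365, 365, 365, 365, 365, 365, 365]
t=7: [310, 310, 310, 310, 310, 310, 310, 310, 310, 310]
t=8: [362, 362, 362, 362, 362, 362, 362, 362, 362, 362]
t=9: [314, 314, 314, 314, 314, 314, 314, 314, 314, 314]
t=10: [360, 360, 360, 360, 360, 360, 360, 360, 360, 360]
t=11: [316, 316, 316, 316, 316, 316, 316, 316, 316, 316]
t=12: [358, 358, 358, 358, 358, 358, 358, 358, 358, 358]
t=13: [319, 319, 319, 319, 319, 319, 319, 319, 319, 319]
t=14: [356, 356, 356, 356, 356, 356, 356, 356, 356, 356]
t=15: [321, 321, 321, 321, 321, 321, 321, 321, 321, 321]
t=16: [355, 355, 355, 355, 355, 355, 355, 355, 355, 355]
t=17: [322, 322, 322, 322, 322, 322, 322, 322, 322, 322]
t=18: [354, 354, 354, 354, 354, 354, 354, 354, 354, 354]
t=19: [323, 323, 323, 323, 323, 323, 323, 323, 323, 323]
t=20: [353, 353, 353, 353, 353, 353, 353, 353, 353, 353]
t=21: [325, 325, 325, 325, 325, 325, 325, 325, 325, 325]
t=22: [351, 351, 351, 351, 351, 351, 351, 351, 351, 351]
t=23: [327, 327, 327, 327, 327, 327, 327, 327, 327, 327]
t=24: [350, 350, 350, 350, 350, 350, 350, 350, 350, 350]
t=25: [328, 328, 328, 328, 328, 328, 328, 328, 328, 328]
t=26: [349, 349, 349, 349, 349, 349, 349, 349, 349, 349]
t=27: [329, 329, 329, 329, 329, 329, 329, 329, 329, 329]
t=28: [348, 348, 348, 348, 348, 348, 348, 348, 348, 348]
t=29: [330, 330, 330, 330, 330, 330, 330, 330, 330, 330]
t=30: [347, 347, 347, 347, 347, 347, 347, 347, 347, 347]
t=31: [331, 331, 331, 331, 331, 331, 331, 331, 331, 331]
t=32: [346, 346, 346, 346, 346, 346, 346, 346, 346, 346]
t=33: [332, 332, 332, 332, 332, 332, 332, 332, 332, 332]
t=34: [346, 346, 346, 346, 346, 346, 346, 346, 346, 346]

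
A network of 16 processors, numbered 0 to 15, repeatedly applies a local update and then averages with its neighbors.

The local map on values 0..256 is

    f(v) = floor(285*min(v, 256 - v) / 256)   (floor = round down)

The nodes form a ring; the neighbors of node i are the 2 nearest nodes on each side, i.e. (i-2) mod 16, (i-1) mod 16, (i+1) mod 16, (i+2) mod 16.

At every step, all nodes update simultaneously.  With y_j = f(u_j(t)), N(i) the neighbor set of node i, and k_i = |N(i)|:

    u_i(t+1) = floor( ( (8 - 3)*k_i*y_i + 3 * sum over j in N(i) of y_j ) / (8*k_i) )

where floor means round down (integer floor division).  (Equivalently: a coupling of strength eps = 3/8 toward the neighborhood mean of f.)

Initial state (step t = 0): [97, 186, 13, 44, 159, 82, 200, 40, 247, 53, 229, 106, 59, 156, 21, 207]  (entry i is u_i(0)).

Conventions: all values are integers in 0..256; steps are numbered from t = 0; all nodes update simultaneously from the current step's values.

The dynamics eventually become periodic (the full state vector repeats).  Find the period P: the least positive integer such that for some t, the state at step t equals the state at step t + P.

Simulating step by step:
t=0: [97, 186, 13, 44, 159, 82, 200, 40, 247, 53, 229, 106, 59, 156, 21, 207]
t=1: [82, 69, 40, 57, 87, 81, 62, 48, 24, 55, 42, 98, 67, 93, 45, 63]
t=2: [79, 72, 58, 68, 84, 82, 67, 56, 37, 60, 54, 94, 75, 92, 62, 73]
t=3: [81, 78, 71, 77, 86, 85, 73, 64, 50, 66, 65, 94, 83, 95, 76, 82]
t=4: [88, 86, 82, 86, 91, 89, 80, 72, 62, 73, 75, 97, 91, 100, 87, 91]
t=5: [96, 95, 93, 95, 98, 96, 88, 81, 74, 82, 85, 102, 100, 107, 98, 100]
t=6: [106, 105, 104, 105, 106, 103, 96, 91, 86, 92, 95, 109, 110, 116, 110, 110]
t=7: [118, 116, 115, 115, 116, 112, 106, 102, 98, 103, 106, 118, 120, 126, 122, 121]
t=8: [131, 129, 128, 127, 127, 123, 118, 114, 111, 115, 119, 129, 132, 137, 134, 133]
t=9: [138, 140, 141, 140, 139, 135, 131, 127, 125, 128, 132, 137, 136, 134, 135, 136]
t=10: [131, 129, 128, 129, 130, 134, 137, 140, 139, 140, 137, 133, 133, 134, 133, 132]
t=11: [139, 140, 141, 140, 139, 135, 132, 129, 130, 130, 132, 134, 135, 135, 136, 137]
t=12: [130, 129, 128, 129, 130, 134, 137, 139, 139, 139, 137, 135, 134, 133, 132, 131]
t=13: [140, 140, 141, 140, 139, 135, 132, 130, 130, 130, 132, 133, 135, 136, 137, 138]
t=14: [129, 129, 128, 129, 130, 134, 137, 139, 139, 139, 137, 136, 134, 133, 131, 130]
t=15: [140, 141, 141, 140, 139, 135, 132, 130, 130, 130, 132, 133, 135, 136, 138, 139]
t=16: [129, 128, 128, 129, 130, 134, 137, 139, 139, 139, 137, 136, 134, 132, 131, 130]
t=17: [140, 141, 141, 140, 139, 135, 132, 130, 130, 130, 132, 133, 135, 137, 138, 140]
t=18: [129, 128, 128, 129, 130, 134, 137, 139, 139, 139, 137, 136, 134, 132, 131, 129]
t=19: [141, 141, 141, 140, 139, 135, 132, 130, 130, 130, 132, 133, 135, 137, 138, 140]
t=20: [128, 128, 128, 129, 130, 134, 137, 139, 139, 139, 137, 136, 134, 132, 130, 129]
t=21: [141, 141, 141, 140, 139, 135, 132, 130, 130, 130, 132, 133, 135, 137, 139, 140]
t=22: [128, 128, 128, 129, 130, 134, 137, 139, 139, 139, 137, 136, 134, 132, 130, 129]

Answer: 2
Key observation: The state at step 20, [128, 128, 128, 129, 130, 134, 137, 139, 139, 139, 137, 136, 134, 132, 130, 129], reappears at step 22 — and no state repeats earlier — so the cycle the system enters has period 2.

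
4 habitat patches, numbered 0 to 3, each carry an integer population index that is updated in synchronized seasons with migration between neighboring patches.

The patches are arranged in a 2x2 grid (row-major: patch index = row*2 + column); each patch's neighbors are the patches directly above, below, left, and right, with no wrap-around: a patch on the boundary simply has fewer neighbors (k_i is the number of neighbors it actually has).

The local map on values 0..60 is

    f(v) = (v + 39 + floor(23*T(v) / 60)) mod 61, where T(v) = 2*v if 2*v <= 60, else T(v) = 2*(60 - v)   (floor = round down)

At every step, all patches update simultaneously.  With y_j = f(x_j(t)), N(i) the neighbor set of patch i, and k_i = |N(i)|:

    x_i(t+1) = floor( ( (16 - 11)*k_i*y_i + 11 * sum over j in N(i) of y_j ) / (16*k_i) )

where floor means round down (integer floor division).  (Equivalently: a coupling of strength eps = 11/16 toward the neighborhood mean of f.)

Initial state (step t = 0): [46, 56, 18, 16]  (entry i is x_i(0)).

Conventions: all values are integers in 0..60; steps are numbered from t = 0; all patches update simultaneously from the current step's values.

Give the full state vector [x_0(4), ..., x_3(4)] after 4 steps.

Simulating step by step:
t=0: [46, 56, 18, 16]
t=1: [26, 25, 16, 17]
t=2: [16, 17, 12, 12]
t=3: [25, 25, 41, 42]
t=4: [25, 25, 29, 29]

Answer: [25, 25, 29, 29]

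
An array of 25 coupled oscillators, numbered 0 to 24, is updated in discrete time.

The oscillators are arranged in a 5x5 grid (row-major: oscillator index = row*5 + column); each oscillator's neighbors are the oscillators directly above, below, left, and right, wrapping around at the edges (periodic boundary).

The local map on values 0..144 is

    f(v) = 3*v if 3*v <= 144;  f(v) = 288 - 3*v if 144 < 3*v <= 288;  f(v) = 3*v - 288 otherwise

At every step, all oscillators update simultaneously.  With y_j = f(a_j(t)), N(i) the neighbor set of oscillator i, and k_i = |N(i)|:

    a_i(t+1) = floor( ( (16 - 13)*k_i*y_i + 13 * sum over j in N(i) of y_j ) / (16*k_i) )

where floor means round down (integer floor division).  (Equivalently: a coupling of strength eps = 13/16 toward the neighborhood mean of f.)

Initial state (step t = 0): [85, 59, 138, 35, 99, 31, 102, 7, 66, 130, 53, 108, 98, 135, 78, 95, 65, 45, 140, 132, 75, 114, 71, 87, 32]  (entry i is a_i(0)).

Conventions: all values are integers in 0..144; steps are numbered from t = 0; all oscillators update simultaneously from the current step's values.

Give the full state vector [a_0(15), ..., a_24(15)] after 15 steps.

Answer: [47, 68, 105, 105, 62, 33, 57, 97, 101, 56, 30, 51, 99, 109, 62, 36, 54, 102, 114, 65, 48, 72, 110, 114, 72]

Derivation:
t=0: [85, 59, 138, 35, 99, 31, 102, 7, 66, 130, 53, 108, 98, 135, 78, 95, 65, 45, 140, 132, 75, 114, 71, 87, 32]
t=1: [62, 67, 87, 70, 69, 74, 56, 52, 86, 69, 61, 56, 63, 79, 102, 80, 63, 87, 103, 78, 49, 79, 83, 87, 60]
t=2: [95, 77, 73, 48, 90, 95, 104, 80, 75, 54, 70, 108, 85, 43, 62, 90, 68, 57, 36, 49, 89, 83, 34, 55, 81]
t=3: [20, 38, 84, 82, 67, 47, 33, 47, 102, 61, 46, 51, 73, 86, 115, 69, 58, 88, 123, 81, 25, 60, 89, 104, 69]
t=4: [95, 82, 71, 41, 74, 108, 126, 71, 67, 81, 109, 110, 79, 51, 75, 90, 92, 62, 40, 69, 81, 86, 42, 50, 62]
t=5: [38, 48, 88, 97, 67, 42, 56, 75, 93, 59, 39, 46, 81, 90, 72, 39, 41, 81, 115, 76, 39, 51, 93, 121, 86]
t=6: [117, 106, 48, 40, 68, 117, 118, 52, 41, 80, 113, 108, 62, 40, 75, 106, 111, 55, 50, 67, 102, 105, 58, 34, 74]
t=7: [51, 66, 107, 114, 76, 58, 65, 113, 108, 76, 48, 60, 102, 109, 73, 46, 52, 104, 113, 76, 41, 47, 101, 108, 71]
t=8: [103, 98, 48, 43, 77, 109, 91, 46, 48, 67, 114, 98, 48, 42, 74, 119, 108, 48, 41, 78, 122, 99, 50, 46, 70]
t=9: [40, 39, 110, 122, 74, 43, 41, 116, 124, 78, 46, 51, 111, 120, 77, 58, 53, 116, 116, 78, 50, 54, 114, 120, 81]
t=10: [113, 105, 70, 68, 72, 112, 112, 70, 69, 78, 114, 113, 74, 63, 75, 114, 112, 69, 63, 66, 108, 112, 71, 61, 75]
t=11: [46, 50, 68, 84, 64, 51, 50, 70, 79, 63, 54, 53, 75, 81, 72, 56, 56, 73, 94, 73, 50, 46, 77, 84, 73]
t=12: [128, 127, 78, 60, 87, 127, 123, 82, 61, 90, 116, 114, 77, 47, 82, 114, 115, 62, 45, 67, 120, 117, 77, 40, 81]
t=13: [75, 77, 71, 82, 59, 69, 72, 68, 82, 57, 60, 61, 79, 95, 70, 66, 66, 81, 116, 72, 65, 68, 79, 92, 70]
t=14: [81, 70, 61, 56, 81, 88, 79, 64, 57, 85, 92, 84, 57, 47, 75, 90, 82, 59, 38, 75, 81, 74, 53, 49, 73]
t=15: [47, 68, 105, 105, 62, 33, 57, 97, 101, 56, 30, 51, 99, 109, 62, 36, 54, 102, 114, 65, 48, 72, 110, 114, 72]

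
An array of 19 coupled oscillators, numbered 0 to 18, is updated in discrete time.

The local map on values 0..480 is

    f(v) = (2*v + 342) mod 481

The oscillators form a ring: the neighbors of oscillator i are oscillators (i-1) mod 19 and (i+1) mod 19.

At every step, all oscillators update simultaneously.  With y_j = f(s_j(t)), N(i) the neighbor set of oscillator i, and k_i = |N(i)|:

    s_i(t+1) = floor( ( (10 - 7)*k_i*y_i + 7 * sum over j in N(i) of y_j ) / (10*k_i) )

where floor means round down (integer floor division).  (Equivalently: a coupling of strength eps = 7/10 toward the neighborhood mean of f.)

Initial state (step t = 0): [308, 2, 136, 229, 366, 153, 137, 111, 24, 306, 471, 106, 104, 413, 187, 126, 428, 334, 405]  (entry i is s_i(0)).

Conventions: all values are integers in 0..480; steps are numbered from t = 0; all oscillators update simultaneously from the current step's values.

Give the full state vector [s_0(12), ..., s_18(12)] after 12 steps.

Simulating step by step:
t=0: [308, 2, 136, 229, 366, 153, 137, 111, 24, 306, 471, 106, 104, 413, 187, 126, 428, 334, 405]
t=1: [330, 317, 272, 181, 203, 136, 128, 208, 311, 391, 287, 158, 118, 168, 182, 198, 127, 163, 240]
t=2: [136, 159, 204, 302, 204, 174, 178, 124, 154, 201, 249, 239, 160, 171, 226, 196, 189, 215, 181]
t=3: [180, 194, 306, 327, 316, 232, 176, 167, 180, 263, 318, 290, 244, 233, 253, 269, 262, 249, 215]
t=4: [255, 317, 240, 179, 129, 176, 245, 210, 270, 199, 294, 260, 373, 348, 364, 382, 380, 344, 290]
t=5: [270, 253, 183, 226, 186, 228, 278, 347, 309, 375, 358, 315, 197, 104, 109, 130, 116, 223, 285]
t=6: [399, 329, 306, 254, 290, 322, 261, 335, 215, 240, 77, 125, 104, 137, 90, 96, 177, 275, 377]
t=7: [113, 239, 284, 430, 269, 295, 140, 250, 224, 209, 162, 62, 106, 79, 78, 105, 226, 245, 246]
t=8: [268, 282, 331, 361, 361, 324, 326, 265, 316, 256, 316, 230, 191, 37, 36, 136, 241, 338, 259]
t=9: [400, 281, 197, 81, 76, 55, 156, 132, 271, 120, 246, 185, 330, 354, 316, 304, 169, 269, 272]
t=10: [343, 279, 232, 100, 170, 200, 253, 239, 200, 294, 222, 206, 123, 44, 198, 214, 363, 331, 324]
t=11: [176, 262, 265, 202, 173, 277, 320, 321, 354, 332, 344, 226, 278, 256, 328, 213, 147, 59, 46]
t=12: [350, 326, 344, 288, 300, 203, 158, 44, 49, 67, 145, 263, 365, 270, 241, 152, 307, 344, 365]

Answer: [350, 326, 344, 288, 300, 203, 158, 44, 49, 67, 145, 263, 365, 270, 241, 152, 307, 344, 365]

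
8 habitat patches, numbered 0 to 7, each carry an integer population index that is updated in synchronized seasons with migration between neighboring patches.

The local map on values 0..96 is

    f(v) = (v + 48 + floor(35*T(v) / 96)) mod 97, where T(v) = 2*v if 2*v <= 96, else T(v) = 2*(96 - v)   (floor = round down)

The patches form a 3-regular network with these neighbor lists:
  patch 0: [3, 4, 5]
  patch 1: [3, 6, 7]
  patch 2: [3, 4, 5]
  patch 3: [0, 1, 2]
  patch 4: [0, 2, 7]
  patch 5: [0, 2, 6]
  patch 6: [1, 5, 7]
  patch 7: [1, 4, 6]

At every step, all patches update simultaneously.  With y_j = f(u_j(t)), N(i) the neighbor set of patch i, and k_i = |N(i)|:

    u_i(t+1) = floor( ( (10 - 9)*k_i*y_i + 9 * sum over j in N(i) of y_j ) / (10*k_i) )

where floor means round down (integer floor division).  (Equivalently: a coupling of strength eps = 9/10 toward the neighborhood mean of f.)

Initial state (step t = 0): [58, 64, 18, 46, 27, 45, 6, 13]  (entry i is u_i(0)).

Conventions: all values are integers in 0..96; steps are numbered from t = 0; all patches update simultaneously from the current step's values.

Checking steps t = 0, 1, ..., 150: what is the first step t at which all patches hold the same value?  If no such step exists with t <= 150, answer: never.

Answer: 7
Key observation: Synchronization is absorbing here: once all patches are equal they stay equal, and step 7 is the first all-equal step.

Derivation:
t=0: [58, 64, 18, 46, 27, 45, 6, 13]  (not all equal)
t=1: [49, 51, 53, 48, 64, 54, 46, 64]  (not all equal)
t=2: [35, 34, 35, 34, 35, 33, 35, 34]  (not all equal)
t=3: [9, 9, 9, 10, 10, 10, 8, 10]  (not all equal)
t=4: [64, 63, 64, 63, 63, 62, 64, 63]  (not all equal)
t=5: [37, 38, 37, 38, 38, 37, 37, 38]  (not all equal)
t=6: [15, 15, 15, 14, 14, 14, 15, 15]  (not all equal)
t=7: [72, 72, 72, 72, 72, 72, 72, 72]  (all equal)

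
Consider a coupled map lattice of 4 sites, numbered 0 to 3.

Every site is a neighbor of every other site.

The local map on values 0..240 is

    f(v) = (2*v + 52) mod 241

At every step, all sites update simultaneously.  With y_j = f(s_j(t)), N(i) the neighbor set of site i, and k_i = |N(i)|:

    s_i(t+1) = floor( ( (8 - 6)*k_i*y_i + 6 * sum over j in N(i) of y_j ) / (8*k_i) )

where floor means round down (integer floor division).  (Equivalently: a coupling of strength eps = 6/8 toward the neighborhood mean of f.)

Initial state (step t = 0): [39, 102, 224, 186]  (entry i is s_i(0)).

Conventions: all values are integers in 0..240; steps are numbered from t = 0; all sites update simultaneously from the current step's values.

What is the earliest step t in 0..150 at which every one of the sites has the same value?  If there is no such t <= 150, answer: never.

Answer: 1
Key observation: Synchronization is absorbing here: once all sites are equal they stay equal, and step 1 is the first all-equal step.

Derivation:
t=0: [39, 102, 224, 186]  (not all equal)
t=1: [86, 86, 86, 86]  (all equal)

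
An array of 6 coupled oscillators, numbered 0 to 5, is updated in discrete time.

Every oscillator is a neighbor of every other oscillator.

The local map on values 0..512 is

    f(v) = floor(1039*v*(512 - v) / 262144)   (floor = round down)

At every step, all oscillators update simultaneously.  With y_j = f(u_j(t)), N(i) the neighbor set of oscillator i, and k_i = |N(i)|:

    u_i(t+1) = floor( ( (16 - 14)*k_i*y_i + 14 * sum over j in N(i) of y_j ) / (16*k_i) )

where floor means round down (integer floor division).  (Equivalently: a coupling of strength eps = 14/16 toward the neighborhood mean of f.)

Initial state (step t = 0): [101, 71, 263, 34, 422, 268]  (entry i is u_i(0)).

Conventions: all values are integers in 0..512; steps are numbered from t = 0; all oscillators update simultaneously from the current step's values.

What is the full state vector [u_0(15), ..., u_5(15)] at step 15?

Simulating step by step:
t=0: [101, 71, 263, 34, 422, 268]
t=1: [170, 172, 165, 175, 171, 165]
t=2: [229, 229, 229, 229, 229, 229]
t=3: [256, 256, 256, 256, 256, 256]
t=4: [259, 259, 259, 259, 259, 259]
t=5: [259, 259, 259, 259, 259, 259]
t=6: [259, 259, 259, 259, 259, 259]
t=7: [259, 259, 259, 259, 259, 259]
t=8: [259, 259, 259, 259, 259, 259]
t=9: [259, 259, 259, 259, 259, 259]
t=10: [259, 259, 259, 259, 259, 259]
t=11: [259, 259, 259, 259, 259, 259]
t=12: [259, 259, 259, 259, 259, 259]
t=13: [259, 259, 259, 259, 259, 259]
t=14: [259, 259, 259, 259, 259, 259]
t=15: [259, 259, 259, 259, 259, 259]

Answer: [259, 259, 259, 259, 259, 259]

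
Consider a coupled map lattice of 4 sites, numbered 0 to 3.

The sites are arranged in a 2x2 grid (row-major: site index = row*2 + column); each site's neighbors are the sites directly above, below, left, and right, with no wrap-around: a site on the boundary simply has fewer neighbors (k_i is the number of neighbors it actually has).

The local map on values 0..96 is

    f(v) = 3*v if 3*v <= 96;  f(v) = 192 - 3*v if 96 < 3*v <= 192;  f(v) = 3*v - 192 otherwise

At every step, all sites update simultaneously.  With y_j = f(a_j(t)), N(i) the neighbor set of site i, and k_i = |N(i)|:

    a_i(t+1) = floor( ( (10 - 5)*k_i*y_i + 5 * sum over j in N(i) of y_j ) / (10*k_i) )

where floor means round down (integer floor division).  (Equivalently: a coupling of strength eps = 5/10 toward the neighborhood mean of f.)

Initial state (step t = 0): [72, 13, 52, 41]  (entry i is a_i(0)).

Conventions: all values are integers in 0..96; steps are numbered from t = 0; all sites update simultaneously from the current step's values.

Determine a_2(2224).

Answer: a_2(2224) = 30
Key observation: The state at step 4, [66, 66, 66, 66], reappears at step 12: the system is in a cycle of period 8 from step 4 on.  Therefore the state at step 2224 equals the state at step 4 + ((2224 - 4) mod 8) = 8, which is [30, 30, 30, 30].

Derivation:
t=0: [72, 13, 52, 41]
t=1: [30, 42, 41, 53]
t=2: [78, 63, 65, 50]
t=3: [22, 22, 22, 22]
t=4: [66, 66, 66, 66]
t=5: [6, 6, 6, 6]
t=6: [18, 18, 18, 18]
t=7: [54, 54, 54, 54]
t=8: [30, 30, 30, 30]
t=9: [90, 90, 90, 90]
t=10: [78, 78, 78, 78]
t=11: [42, 42, 42, 42]
t=12: [66, 66, 66, 66]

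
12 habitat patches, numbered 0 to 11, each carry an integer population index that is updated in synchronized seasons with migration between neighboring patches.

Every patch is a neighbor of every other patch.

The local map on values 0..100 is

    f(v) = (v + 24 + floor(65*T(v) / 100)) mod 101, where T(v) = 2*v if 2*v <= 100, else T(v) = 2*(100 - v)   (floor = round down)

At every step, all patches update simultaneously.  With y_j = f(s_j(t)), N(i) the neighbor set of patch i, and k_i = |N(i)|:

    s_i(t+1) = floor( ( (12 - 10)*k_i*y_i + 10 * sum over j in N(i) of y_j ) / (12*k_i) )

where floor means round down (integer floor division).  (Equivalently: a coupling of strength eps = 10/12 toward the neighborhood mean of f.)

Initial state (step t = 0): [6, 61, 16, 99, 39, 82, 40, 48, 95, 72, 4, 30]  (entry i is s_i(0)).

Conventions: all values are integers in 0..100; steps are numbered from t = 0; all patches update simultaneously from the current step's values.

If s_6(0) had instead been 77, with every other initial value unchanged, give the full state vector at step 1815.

Answer: [26, 26, 26, 26, 26, 26, 26, 26, 26, 26, 26, 26]
Key observation: The state at step 5, [28, 28, 28, 28, 28, 28, 28, 28, 28, 28, 28, 28], reappears at step 9: the system is in a cycle of period 4 from step 5 on.  Therefore the state at step 1815 equals the state at step 5 + ((1815 - 5) mod 4) = 7, which is [26, 26, 26, 26, 26, 26, 26, 26, 26, 26, 26, 26].

Derivation:
t=0: [6, 61, 16, 99, 39, 82, 77, 48, 95, 72, 4, 30]
t=1: [36, 36, 38, 35, 34, 35, 35, 36, 35, 35, 36, 41]
t=2: [5, 5, 5, 5, 4, 5, 5, 5, 5, 5, 5, 6]
t=3: [35, 35, 35, 35, 34, 35, 35, 35, 35, 35, 35, 35]
t=4: [2, 2, 2, 2, 2, 2, 2, 2, 2, 2, 2, 2]
t=5: [28, 28, 28, 28, 28, 28, 28, 28, 28, 28, 28, 28]
t=6: [88, 88, 88, 88, 88, 88, 88, 88, 88, 88, 88, 88]
t=7: [26, 26, 26, 26, 26, 26, 26, 26, 26, 26, 26, 26]
t=8: [83, 83, 83, 83, 83, 83, 83, 83, 83, 83, 83, 83]
t=9: [28, 28, 28, 28, 28, 28, 28, 28, 28, 28, 28, 28]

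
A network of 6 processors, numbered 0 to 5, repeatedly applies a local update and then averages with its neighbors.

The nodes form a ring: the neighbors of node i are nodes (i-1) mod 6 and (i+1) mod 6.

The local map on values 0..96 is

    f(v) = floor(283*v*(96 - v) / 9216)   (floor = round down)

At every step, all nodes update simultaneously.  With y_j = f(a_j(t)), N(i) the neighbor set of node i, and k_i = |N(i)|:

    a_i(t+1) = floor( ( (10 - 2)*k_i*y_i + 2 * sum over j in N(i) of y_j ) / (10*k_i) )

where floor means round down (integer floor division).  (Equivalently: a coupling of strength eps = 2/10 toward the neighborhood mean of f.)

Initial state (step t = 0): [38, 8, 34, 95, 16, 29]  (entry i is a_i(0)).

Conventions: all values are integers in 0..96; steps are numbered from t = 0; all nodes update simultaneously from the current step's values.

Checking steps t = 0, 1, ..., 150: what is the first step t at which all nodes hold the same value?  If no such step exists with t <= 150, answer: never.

Answer: never
Key observation: The state at step 9 reappears at step 11 — the system is in a cycle of period 2 from step 9 on.  No step 0..11 is synchronized, and the cycle repeats forever, so no step up to 150 (or ever) has all nodes equal.

Derivation:
t=0: [38, 8, 34, 95, 16, 29]  (not all equal)
t=1: [61, 29, 53, 11, 37, 57]  (not all equal)
t=2: [64, 60, 63, 36, 63, 67]  (not all equal)
t=3: [62, 65, 63, 65, 62, 59]  (not all equal)
t=4: [64, 61, 62, 61, 64, 66]  (not all equal)
t=5: [62, 64, 64, 64, 62, 60]  (not all equal)
t=6: [64, 62, 62, 62, 64, 65]  (not all equal)
t=7: [62, 63, 64, 63, 62, 61]  (not all equal)
t=8: [64, 63, 62, 63, 64, 64]  (not all equal)
t=9: [62, 63, 63, 63, 62, 62]  (not all equal)
t=10: [63, 63, 63, 63, 63, 64]  (not all equal)
t=11: [62, 63, 63, 63, 62, 62]  (not all equal)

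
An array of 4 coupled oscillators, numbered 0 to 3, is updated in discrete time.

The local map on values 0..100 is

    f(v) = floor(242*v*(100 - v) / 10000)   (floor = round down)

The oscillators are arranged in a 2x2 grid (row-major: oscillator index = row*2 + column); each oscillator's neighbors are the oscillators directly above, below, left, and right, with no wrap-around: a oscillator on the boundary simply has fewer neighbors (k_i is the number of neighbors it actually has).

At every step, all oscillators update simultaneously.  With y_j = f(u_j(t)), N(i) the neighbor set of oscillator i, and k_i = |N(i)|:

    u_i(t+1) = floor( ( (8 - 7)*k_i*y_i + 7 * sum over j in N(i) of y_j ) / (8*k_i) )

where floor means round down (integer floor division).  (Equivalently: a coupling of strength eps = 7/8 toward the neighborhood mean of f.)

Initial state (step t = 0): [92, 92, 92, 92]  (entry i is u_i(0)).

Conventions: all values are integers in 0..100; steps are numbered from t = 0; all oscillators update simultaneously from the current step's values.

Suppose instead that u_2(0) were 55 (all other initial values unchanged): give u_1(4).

Simulating step by step:
t=0: [92, 92, 55, 92]
t=1: [35, 17, 22, 35]
t=2: [39, 52, 53, 39]
t=3: [59, 57, 57, 59]
t=4: [58, 58, 58, 58]

Answer: u_1(4) = 58
Key observation: This trace re-runs the system from the modified initial state.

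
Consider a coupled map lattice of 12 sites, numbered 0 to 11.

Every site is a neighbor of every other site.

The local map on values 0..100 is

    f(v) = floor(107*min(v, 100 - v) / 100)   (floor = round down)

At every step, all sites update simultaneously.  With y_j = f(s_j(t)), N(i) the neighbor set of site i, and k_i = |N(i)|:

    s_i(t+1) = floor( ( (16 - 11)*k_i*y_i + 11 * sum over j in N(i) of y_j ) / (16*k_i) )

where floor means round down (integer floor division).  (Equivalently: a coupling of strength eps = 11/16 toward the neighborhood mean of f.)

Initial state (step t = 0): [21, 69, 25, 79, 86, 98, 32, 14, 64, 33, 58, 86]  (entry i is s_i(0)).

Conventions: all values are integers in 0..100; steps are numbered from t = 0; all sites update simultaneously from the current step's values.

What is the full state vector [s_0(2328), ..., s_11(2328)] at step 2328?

Simulating step by step:
t=0: [21, 69, 25, 79, 86, 98, 32, 14, 64, 33, 58, 86]
t=1: [24, 26, 25, 24, 22, 19, 27, 22, 28, 27, 29, 22]
t=2: [25, 26, 25, 25, 25, 24, 26, 25, 26, 26, 27, 25]
t=3: [26, 26, 26, 26, 26, 26, 26, 26, 26, 26, 26, 26]
t=4: [27, 27, 27, 27, 27, 27, 27, 27, 27, 27, 27, 27]
t=5: [28, 28, 28, 28, 28, 28, 28, 28, 28, 28, 28, 28]
t=6: [29, 29, 29, 29, 29, 29, 29, 29, 29, 29, 29, 29]
t=7: [31, 31, 31, 31, 31, 31, 31, 31, 31, 31, 31, 31]
t=8: [33, 33, 33, 33, 33, 33, 33, 33, 33, 33, 33, 33]
t=9: [35, 35, 35, 35, 35, 35, 35, 35, 35, 35, 35, 35]
t=10: [37, 37, 37, 37, 37, 37, 37, 37, 37, 37, 37, 37]
t=11: [39, 39, 39, 39, 39, 39, 39, 39, 39, 39, 39, 39]
t=12: [41, 41, 41, 41, 41, 41, 41, 41, 41, 41, 41, 41]
t=13: [43, 43, 43, 43, 43, 43, 43, 43, 43, 43, 43, 43]
t=14: [46, 46, 46, 46, 46, 46, 46, 46, 46, 46, 46, 46]
t=15: [49, 49, 49, 49, 49, 49, 49, 49, 49, 49, 49, 49]
t=16: [52, 52, 52, 52, 52, 52, 52, 52, 52, 52, 52, 52]
t=17: [51, 51, 51, 51, 51, 51, 51, 51, 51, 51, 51, 51]
t=18: [52, 52, 52, 52, 52, 52, 52, 52, 52, 52, 52, 52]

Answer: [52, 52, 52, 52, 52, 52, 52, 52, 52, 52, 52, 52]
Key observation: The state at step 16, [52, 52, 52, 52, 52, 52, 52, 52, 52, 52, 52, 52], reappears at step 18: the system is in a cycle of period 2 from step 16 on.  Therefore the state at step 2328 equals the state at step 16 + ((2328 - 16) mod 2) = 16, which is [52, 52, 52, 52, 52, 52, 52, 52, 52, 52, 52, 52].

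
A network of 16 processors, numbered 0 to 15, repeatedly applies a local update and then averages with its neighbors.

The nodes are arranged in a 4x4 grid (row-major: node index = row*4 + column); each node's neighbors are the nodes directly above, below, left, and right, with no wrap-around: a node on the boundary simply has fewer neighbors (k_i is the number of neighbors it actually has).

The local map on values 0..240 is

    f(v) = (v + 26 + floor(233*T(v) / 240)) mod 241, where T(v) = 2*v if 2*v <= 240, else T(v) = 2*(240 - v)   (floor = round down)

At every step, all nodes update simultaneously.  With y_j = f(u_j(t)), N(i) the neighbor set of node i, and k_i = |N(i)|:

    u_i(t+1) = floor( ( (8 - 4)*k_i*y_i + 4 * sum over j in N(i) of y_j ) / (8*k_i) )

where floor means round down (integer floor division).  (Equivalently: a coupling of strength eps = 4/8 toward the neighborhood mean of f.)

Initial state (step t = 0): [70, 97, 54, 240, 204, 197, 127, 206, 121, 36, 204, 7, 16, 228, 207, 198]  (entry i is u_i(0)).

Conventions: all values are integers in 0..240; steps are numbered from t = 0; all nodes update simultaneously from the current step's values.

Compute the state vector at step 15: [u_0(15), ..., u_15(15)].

Answer: [67, 97, 91, 86, 75, 110, 119, 108, 77, 102, 150, 167, 98, 104, 131, 173]

Derivation:
t=0: [70, 97, 54, 240, 204, 197, 127, 206, 121, 36, 204, 7, 16, 228, 207, 198]
t=1: [147, 115, 129, 72, 101, 81, 111, 62, 112, 102, 74, 52, 79, 61, 54, 57]
t=2: [107, 105, 143, 202, 82, 61, 100, 191, 87, 85, 70, 156, 88, 150, 158, 187]
t=3: [79, 116, 96, 76, 70, 131, 117, 76, 37, 90, 155, 114, 58, 84, 120, 88]
t=4: [97, 98, 77, 22, 161, 130, 102, 46, 146, 74, 107, 86, 139, 79, 99, 86]
t=5: [78, 71, 46, 88, 101, 96, 92, 115, 93, 45, 74, 68, 92, 41, 63, 46]
t=6: [86, 157, 135, 92, 64, 99, 71, 115, 78, 113, 82, 160, 78, 143, 157, 189]
t=7: [97, 90, 126, 89, 128, 121, 160, 126, 64, 87, 82, 87, 39, 97, 87, 87]
t=8: [79, 81, 98, 89, 135, 108, 103, 97, 158, 75, 40, 53, 141, 71, 42, 40]
t=9: [45, 43, 62, 58, 98, 80, 92, 87, 92, 75, 124, 149, 143, 162, 161, 154]
t=10: [135, 140, 171, 160, 75, 45, 77, 80, 59, 40, 100, 101, 96, 85, 105, 104]
t=11: [92, 121, 82, 77, 82, 113, 48, 42, 135, 130, 80, 72, 92, 68, 80, 88]
t=12: [68, 101, 65, 49, 62, 115, 122, 143, 96, 124, 79, 153, 114, 146, 58, 85]
t=13: [185, 135, 173, 168, 173, 131, 127, 126, 110, 107, 80, 81, 105, 131, 125, 93]
t=14: [90, 110, 101, 101, 95, 118, 111, 107, 100, 97, 58, 46, 105, 117, 100, 68]
t=15: [67, 97, 91, 86, 75, 110, 119, 108, 77, 102, 150, 167, 98, 104, 131, 173]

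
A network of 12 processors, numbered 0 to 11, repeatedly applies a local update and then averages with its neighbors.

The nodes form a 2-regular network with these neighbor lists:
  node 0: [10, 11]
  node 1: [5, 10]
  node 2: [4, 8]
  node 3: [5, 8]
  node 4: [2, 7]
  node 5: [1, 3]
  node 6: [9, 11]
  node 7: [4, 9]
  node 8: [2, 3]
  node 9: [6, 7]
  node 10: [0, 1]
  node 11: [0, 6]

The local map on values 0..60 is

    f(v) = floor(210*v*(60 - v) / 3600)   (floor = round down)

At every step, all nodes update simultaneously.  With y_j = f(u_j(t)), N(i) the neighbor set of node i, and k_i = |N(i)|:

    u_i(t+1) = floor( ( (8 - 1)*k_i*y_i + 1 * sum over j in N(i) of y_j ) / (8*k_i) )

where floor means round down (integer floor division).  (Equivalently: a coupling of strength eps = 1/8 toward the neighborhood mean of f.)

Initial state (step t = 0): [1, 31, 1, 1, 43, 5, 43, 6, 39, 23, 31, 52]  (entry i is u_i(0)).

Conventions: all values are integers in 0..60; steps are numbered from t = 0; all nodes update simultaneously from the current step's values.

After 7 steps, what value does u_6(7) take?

Simulating step by step:
t=0: [1, 31, 1, 1, 43, 5, 43, 6, 39, 23, 31, 52]
t=1: [7, 49, 8, 6, 38, 17, 41, 21, 41, 46, 48, 23]
t=2: [23, 31, 26, 21, 46, 39, 44, 46, 42, 38, 32, 47]
t=3: [48, 51, 49, 46, 37, 47, 41, 37, 44, 46, 51, 36]
t=4: [33, 26, 32, 37, 47, 34, 44, 48, 40, 38, 26, 48]
t=5: [49, 51, 50, 48, 35, 50, 40, 34, 46, 46, 51, 34]
t=6: [31, 26, 30, 33, 49, 29, 45, 50, 36, 38, 26, 49]
t=7: [50, 51, 50, 51, 32, 51, 39, 30, 50, 46, 51, 32]

Answer: u_6(7) = 39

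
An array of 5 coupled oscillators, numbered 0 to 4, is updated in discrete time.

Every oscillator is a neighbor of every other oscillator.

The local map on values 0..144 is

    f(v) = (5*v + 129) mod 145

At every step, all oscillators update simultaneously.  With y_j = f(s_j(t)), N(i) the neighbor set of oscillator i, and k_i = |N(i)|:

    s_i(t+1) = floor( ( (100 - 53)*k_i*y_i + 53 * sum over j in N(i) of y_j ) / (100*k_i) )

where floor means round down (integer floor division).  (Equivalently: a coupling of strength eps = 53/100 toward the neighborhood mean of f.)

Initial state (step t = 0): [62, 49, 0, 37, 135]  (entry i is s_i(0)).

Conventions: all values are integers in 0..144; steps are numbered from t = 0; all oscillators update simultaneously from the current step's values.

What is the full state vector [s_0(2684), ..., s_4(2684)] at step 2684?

Answer: [131, 131, 110, 131, 131]
Key observation: The state at step 17, [64, 64, 77, 64, 64], reappears at step 21: the system is in a cycle of period 4 from step 17 on.  Therefore the state at step 2684 equals the state at step 17 + ((2684 - 17) mod 4) = 20, which is [131, 131, 110, 131, 131].

Derivation:
t=0: [62, 49, 0, 37, 135]
t=1: [43, 70, 85, 50, 69]
t=2: [63, 60, 85, 75, 58]
t=3: [64, 108, 101, 84, 105]
t=4: [50, 75, 63, 84, 70]
t=5: [73, 66, 46, 81, 57]
t=6: [69, 57, 72, 83, 91]
t=7: [56, 85, 61, 80, 45]
t=8: [111, 111, 120, 103, 93]
t=9: [73, 73, 39, 60, 43]
t=10: [65, 65, 57, 92, 63]
t=11: [30, 30, 65, 26, 26]
t=12: [113, 113, 74, 106, 106]
t=13: [98, 98, 81, 86, 86]
t=14: [69, 69, 89, 98, 98]
t=15: [52, 52, 86, 52, 52]
t=16: [102, 102, 110, 102, 102]
t=17: [64, 64, 77, 64, 64]
t=18: [22, 22, 44, 22, 22]
t=19: [89, 89, 77, 89, 89]
t=20: [131, 131, 110, 131, 131]
t=21: [64, 64, 77, 64, 64]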